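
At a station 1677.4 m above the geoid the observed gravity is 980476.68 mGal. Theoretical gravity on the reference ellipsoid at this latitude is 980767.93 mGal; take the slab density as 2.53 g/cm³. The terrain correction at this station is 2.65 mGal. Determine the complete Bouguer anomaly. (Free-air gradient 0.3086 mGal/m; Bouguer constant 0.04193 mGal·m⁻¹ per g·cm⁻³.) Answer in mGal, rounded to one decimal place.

Free-air correction = 0.3086 × 1677.4 = 517.65 mGal
Free-air anomaly = 980476.68 − 980767.93 + (517.65) = 226.40 mGal
Bouguer slab correction = 0.04193 × 2.53 × 1677.4 = 177.94 mGal
Simple Bouguer anomaly = 226.40 − (177.94) = 48.46 mGal
Complete Bouguer anomaly = 48.46 + 2.65 = 51.11 mGal

51.1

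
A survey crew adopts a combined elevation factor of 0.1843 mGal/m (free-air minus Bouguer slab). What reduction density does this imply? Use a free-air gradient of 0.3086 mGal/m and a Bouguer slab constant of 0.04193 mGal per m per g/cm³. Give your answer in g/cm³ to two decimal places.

2.96

0.1843 = 0.3086 − 0.04193 × ρ
ρ = (0.3086 − 0.1843) / 0.04193 = 2.96 g/cm³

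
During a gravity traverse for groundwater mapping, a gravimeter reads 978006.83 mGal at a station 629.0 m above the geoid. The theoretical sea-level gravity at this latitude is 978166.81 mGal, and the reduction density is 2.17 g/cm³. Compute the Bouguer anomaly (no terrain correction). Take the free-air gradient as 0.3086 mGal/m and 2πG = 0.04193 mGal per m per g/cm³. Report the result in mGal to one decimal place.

-23.1

Free-air correction = 0.3086 × 629.0 = 194.11 mGal
Free-air anomaly = 978006.83 − 978166.81 + (194.11) = 34.13 mGal
Bouguer slab correction = 0.04193 × 2.17 × 629.0 = 57.23 mGal
Simple Bouguer anomaly = 34.13 − (57.23) = -23.10 mGal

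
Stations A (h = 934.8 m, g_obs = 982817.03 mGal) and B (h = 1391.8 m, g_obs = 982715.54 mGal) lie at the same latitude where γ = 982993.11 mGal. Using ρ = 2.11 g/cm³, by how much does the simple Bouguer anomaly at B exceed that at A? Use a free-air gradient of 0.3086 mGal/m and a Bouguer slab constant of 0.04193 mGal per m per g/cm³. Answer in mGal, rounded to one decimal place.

-0.9

Δg_SB(A) = 982817.03 − 982993.11 + 0.3086×934.8 − 0.04193×2.11×934.8 = 29.70 mGal
Δg_SB(B) = 982715.54 − 982993.11 + 0.3086×1391.8 − 0.04193×2.11×1391.8 = 28.80 mGal
Difference = 28.80 − (29.70) = -0.90 mGal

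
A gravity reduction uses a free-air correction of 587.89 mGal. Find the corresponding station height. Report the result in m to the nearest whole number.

1905

h = 587.89 / 0.3086 = 1905.02 m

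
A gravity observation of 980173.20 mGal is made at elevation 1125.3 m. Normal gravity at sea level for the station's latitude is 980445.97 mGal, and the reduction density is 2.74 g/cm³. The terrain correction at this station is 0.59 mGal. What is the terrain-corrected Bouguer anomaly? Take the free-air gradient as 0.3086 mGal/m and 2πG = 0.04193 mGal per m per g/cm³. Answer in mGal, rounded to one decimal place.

Free-air correction = 0.3086 × 1125.3 = 347.27 mGal
Free-air anomaly = 980173.20 − 980445.97 + (347.27) = 74.50 mGal
Bouguer slab correction = 0.04193 × 2.74 × 1125.3 = 129.28 mGal
Simple Bouguer anomaly = 74.50 − (129.28) = -54.78 mGal
Complete Bouguer anomaly = -54.78 + 0.59 = -54.19 mGal

-54.2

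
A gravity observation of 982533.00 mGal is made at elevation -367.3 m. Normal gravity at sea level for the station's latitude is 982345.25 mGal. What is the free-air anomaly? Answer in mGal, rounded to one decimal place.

74.4

Free-air correction = 0.3086 × -367.3 = -113.35 mGal
Free-air anomaly = 982533.00 − 982345.25 + (-113.35) = 74.40 mGal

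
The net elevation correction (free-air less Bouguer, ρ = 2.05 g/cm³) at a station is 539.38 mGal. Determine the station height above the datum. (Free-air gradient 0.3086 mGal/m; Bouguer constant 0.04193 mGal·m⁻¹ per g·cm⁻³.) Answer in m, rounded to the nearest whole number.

2423

Combined gradient = 0.3086 − 0.04193 × 2.05 = 0.2226435 mGal/m
h = 539.38 / 0.2226435 = 2422.62 m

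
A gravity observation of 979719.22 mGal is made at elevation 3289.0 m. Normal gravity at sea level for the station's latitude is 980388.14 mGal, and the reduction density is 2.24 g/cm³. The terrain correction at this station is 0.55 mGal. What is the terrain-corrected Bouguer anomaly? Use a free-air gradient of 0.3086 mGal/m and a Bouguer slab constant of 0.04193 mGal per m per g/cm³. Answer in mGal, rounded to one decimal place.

Free-air correction = 0.3086 × 3289.0 = 1014.99 mGal
Free-air anomaly = 979719.22 − 980388.14 + (1014.99) = 346.07 mGal
Bouguer slab correction = 0.04193 × 2.24 × 3289.0 = 308.91 mGal
Simple Bouguer anomaly = 346.07 − (308.91) = 37.16 mGal
Complete Bouguer anomaly = 37.16 + 0.55 = 37.71 mGal

37.7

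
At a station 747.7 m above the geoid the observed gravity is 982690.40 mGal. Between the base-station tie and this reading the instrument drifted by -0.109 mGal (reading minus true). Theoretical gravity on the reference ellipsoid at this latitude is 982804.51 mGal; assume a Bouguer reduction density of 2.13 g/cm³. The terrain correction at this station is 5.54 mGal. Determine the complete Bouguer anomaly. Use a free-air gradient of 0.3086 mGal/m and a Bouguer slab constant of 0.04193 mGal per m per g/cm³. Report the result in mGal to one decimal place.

Drift-corrected reading = 982690.40 − (-0.109) = 982690.509 mGal
Free-air correction = 0.3086 × 747.7 = 230.74 mGal
Free-air anomaly = 982690.509 − 982804.51 + (230.74) = 116.739 mGal
Bouguer slab correction = 0.04193 × 2.13 × 747.7 = 66.78 mGal
Simple Bouguer anomaly = 116.739 − (66.78) = 49.959 mGal
Complete Bouguer anomaly = 49.959 + 5.54 = 55.499 mGal

55.5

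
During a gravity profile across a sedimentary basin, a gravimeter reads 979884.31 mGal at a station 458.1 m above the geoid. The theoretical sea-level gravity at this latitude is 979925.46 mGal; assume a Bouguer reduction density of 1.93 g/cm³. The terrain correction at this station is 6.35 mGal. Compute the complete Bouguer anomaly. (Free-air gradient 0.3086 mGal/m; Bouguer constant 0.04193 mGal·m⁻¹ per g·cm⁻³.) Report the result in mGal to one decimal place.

Free-air correction = 0.3086 × 458.1 = 141.37 mGal
Free-air anomaly = 979884.31 − 979925.46 + (141.37) = 100.22 mGal
Bouguer slab correction = 0.04193 × 1.93 × 458.1 = 37.07 mGal
Simple Bouguer anomaly = 100.22 − (37.07) = 63.15 mGal
Complete Bouguer anomaly = 63.15 + 6.35 = 69.50 mGal

69.5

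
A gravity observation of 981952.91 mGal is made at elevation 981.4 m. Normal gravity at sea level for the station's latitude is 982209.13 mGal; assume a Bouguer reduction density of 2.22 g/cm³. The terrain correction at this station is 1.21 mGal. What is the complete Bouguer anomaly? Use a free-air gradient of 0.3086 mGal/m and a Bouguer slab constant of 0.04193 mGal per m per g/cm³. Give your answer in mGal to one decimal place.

-43.5

Free-air correction = 0.3086 × 981.4 = 302.86 mGal
Free-air anomaly = 981952.91 − 982209.13 + (302.86) = 46.64 mGal
Bouguer slab correction = 0.04193 × 2.22 × 981.4 = 91.35 mGal
Simple Bouguer anomaly = 46.64 − (91.35) = -44.71 mGal
Complete Bouguer anomaly = -44.71 + 1.21 = -43.50 mGal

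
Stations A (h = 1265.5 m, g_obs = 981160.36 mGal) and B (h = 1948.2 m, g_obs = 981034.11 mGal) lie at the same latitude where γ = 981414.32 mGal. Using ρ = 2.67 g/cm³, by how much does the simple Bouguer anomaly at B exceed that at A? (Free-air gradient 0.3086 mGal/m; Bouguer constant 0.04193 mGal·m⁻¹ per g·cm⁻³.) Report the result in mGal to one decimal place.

8.0

Δg_SB(A) = 981160.36 − 981414.32 + 0.3086×1265.5 − 0.04193×2.67×1265.5 = -5.10 mGal
Δg_SB(B) = 981034.11 − 981414.32 + 0.3086×1948.2 − 0.04193×2.67×1948.2 = 2.90 mGal
Difference = 2.90 − (-5.10) = 8.00 mGal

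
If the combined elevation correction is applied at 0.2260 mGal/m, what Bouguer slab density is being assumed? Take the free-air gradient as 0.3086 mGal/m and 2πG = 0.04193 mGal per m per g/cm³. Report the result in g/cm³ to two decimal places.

1.97

0.2260 = 0.3086 − 0.04193 × ρ
ρ = (0.3086 − 0.2260) / 0.04193 = 1.97 g/cm³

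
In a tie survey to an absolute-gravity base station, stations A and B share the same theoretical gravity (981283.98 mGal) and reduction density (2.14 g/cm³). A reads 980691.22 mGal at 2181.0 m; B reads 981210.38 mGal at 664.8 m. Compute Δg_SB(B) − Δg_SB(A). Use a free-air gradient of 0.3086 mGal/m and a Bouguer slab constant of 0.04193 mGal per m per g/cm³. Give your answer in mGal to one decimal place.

187.3

Δg_SB(A) = 980691.22 − 981283.98 + 0.3086×2181.0 − 0.04193×2.14×2181.0 = -115.40 mGal
Δg_SB(B) = 981210.38 − 981283.98 + 0.3086×664.8 − 0.04193×2.14×664.8 = 71.90 mGal
Difference = 71.90 − (-115.40) = 187.30 mGal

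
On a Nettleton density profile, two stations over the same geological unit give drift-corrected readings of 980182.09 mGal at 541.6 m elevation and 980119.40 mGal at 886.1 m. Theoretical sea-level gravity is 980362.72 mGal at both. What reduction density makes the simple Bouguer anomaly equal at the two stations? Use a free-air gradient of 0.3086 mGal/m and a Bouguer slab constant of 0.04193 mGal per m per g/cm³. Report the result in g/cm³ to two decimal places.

3.02

Δg_obs = 980119.40 − 980182.09 = -62.69 mGal over Δh = 886.1 − 541.6 = 344.5 m
Equal Bouguer anomalies ⇒ Δg_obs + (0.3086 − 0.04193ρ)·Δh = 0
0.3086 − 0.04193ρ = −Δg_obs/Δh = 0.18197
ρ = (0.3086 − 0.18197) / 0.04193 = 3.02 g/cm³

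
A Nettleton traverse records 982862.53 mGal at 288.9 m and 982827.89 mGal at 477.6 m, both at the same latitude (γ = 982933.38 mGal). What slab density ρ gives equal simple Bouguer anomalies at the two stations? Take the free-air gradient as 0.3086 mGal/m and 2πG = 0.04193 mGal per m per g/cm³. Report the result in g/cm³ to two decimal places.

2.98

Δg_obs = 982827.89 − 982862.53 = -34.64 mGal over Δh = 477.6 − 288.9 = 188.7 m
Equal Bouguer anomalies ⇒ Δg_obs + (0.3086 − 0.04193ρ)·Δh = 0
0.3086 − 0.04193ρ = −Δg_obs/Δh = 0.18357
ρ = (0.3086 − 0.18357) / 0.04193 = 2.98 g/cm³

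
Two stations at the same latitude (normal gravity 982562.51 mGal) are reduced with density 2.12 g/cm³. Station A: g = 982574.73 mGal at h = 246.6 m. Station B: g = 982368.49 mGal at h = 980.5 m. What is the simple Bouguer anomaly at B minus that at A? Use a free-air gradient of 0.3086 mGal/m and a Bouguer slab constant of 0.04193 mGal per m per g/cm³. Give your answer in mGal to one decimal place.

-45.0

Δg_SB(A) = 982574.73 − 982562.51 + 0.3086×246.6 − 0.04193×2.12×246.6 = 66.40 mGal
Δg_SB(B) = 982368.49 − 982562.51 + 0.3086×980.5 − 0.04193×2.12×980.5 = 21.40 mGal
Difference = 21.40 − (66.40) = -45.00 mGal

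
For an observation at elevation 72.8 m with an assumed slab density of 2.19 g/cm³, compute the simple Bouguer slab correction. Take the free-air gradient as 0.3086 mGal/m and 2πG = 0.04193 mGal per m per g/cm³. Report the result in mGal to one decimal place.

6.7

Bouguer slab correction = 0.04193 × 2.19 × 72.8 = 6.7 mGal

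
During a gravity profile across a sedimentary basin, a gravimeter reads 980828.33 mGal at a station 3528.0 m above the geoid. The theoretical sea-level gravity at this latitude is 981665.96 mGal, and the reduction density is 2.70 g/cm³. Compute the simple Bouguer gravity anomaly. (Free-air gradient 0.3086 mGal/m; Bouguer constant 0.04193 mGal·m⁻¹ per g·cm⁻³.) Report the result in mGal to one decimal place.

Free-air correction = 0.3086 × 3528.0 = 1088.74 mGal
Free-air anomaly = 980828.33 − 981665.96 + (1088.74) = 251.11 mGal
Bouguer slab correction = 0.04193 × 2.70 × 3528.0 = 399.41 mGal
Simple Bouguer anomaly = 251.11 − (399.41) = -148.30 mGal

-148.3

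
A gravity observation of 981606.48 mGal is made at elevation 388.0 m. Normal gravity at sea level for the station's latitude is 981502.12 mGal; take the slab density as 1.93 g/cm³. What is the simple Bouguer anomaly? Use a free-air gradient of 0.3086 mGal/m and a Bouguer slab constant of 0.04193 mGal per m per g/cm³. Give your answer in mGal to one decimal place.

192.7

Free-air correction = 0.3086 × 388.0 = 119.74 mGal
Free-air anomaly = 981606.48 − 981502.12 + (119.74) = 224.10 mGal
Bouguer slab correction = 0.04193 × 1.93 × 388.0 = 31.40 mGal
Simple Bouguer anomaly = 224.10 − (31.40) = 192.70 mGal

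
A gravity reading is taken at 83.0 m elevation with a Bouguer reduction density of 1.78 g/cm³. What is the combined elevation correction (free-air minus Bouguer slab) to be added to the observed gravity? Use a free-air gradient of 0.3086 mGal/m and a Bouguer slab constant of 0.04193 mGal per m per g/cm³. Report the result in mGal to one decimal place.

19.4

Combined gradient = 0.3086 − 0.04193 × 1.78 = 0.2339646 mGal/m
Combined elevation correction = 0.2339646 × 83.0 = 19.4 mGal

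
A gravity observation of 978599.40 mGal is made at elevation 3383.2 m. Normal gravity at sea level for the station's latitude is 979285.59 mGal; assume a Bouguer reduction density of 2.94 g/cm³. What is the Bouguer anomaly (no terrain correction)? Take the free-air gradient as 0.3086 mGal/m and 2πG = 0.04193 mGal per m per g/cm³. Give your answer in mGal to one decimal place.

Free-air correction = 0.3086 × 3383.2 = 1044.06 mGal
Free-air anomaly = 978599.40 − 979285.59 + (1044.06) = 357.87 mGal
Bouguer slab correction = 0.04193 × 2.94 × 3383.2 = 417.06 mGal
Simple Bouguer anomaly = 357.87 − (417.06) = -59.19 mGal

-59.2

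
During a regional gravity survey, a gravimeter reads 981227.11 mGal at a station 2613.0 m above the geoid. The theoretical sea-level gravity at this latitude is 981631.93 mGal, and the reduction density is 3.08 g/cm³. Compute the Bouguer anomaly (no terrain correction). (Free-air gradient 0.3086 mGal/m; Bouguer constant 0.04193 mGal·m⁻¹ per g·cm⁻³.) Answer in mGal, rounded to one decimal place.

64.1

Free-air correction = 0.3086 × 2613.0 = 806.37 mGal
Free-air anomaly = 981227.11 − 981631.93 + (806.37) = 401.55 mGal
Bouguer slab correction = 0.04193 × 3.08 × 2613.0 = 337.45 mGal
Simple Bouguer anomaly = 401.55 − (337.45) = 64.10 mGal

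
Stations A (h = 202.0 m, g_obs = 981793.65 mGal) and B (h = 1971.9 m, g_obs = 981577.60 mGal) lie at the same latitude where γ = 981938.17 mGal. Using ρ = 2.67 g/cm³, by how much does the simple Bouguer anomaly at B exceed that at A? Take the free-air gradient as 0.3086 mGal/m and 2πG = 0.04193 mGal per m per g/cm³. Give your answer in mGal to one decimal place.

Δg_SB(A) = 981793.65 − 981938.17 + 0.3086×202.0 − 0.04193×2.67×202.0 = -104.80 mGal
Δg_SB(B) = 981577.60 − 981938.17 + 0.3086×1971.9 − 0.04193×2.67×1971.9 = 27.20 mGal
Difference = 27.20 − (-104.80) = 132.00 mGal

132.0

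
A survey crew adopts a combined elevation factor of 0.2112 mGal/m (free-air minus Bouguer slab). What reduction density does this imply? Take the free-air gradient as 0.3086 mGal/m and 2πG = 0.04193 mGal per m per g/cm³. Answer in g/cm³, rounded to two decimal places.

0.2112 = 0.3086 − 0.04193 × ρ
ρ = (0.3086 − 0.2112) / 0.04193 = 2.32 g/cm³

2.32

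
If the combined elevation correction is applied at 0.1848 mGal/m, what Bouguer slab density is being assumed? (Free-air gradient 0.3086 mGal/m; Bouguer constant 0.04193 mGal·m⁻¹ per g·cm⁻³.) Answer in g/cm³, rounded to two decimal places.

0.1848 = 0.3086 − 0.04193 × ρ
ρ = (0.3086 − 0.1848) / 0.04193 = 2.95 g/cm³

2.95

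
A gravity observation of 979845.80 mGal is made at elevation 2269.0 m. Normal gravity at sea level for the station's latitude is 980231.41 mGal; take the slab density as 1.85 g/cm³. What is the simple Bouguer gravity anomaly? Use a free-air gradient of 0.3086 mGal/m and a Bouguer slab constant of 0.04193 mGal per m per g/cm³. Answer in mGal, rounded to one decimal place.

138.6

Free-air correction = 0.3086 × 2269.0 = 700.21 mGal
Free-air anomaly = 979845.80 − 980231.41 + (700.21) = 314.60 mGal
Bouguer slab correction = 0.04193 × 1.85 × 2269.0 = 176.01 mGal
Simple Bouguer anomaly = 314.60 − (176.01) = 138.59 mGal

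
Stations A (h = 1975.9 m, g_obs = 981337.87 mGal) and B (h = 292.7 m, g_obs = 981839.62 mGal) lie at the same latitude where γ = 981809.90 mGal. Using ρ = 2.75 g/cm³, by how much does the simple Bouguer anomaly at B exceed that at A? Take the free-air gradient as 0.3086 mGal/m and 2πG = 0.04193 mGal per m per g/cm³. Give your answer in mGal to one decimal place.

176.4

Δg_SB(A) = 981337.87 − 981809.90 + 0.3086×1975.9 − 0.04193×2.75×1975.9 = -90.10 mGal
Δg_SB(B) = 981839.62 − 981809.90 + 0.3086×292.7 − 0.04193×2.75×292.7 = 86.30 mGal
Difference = 86.30 − (-90.10) = 176.40 mGal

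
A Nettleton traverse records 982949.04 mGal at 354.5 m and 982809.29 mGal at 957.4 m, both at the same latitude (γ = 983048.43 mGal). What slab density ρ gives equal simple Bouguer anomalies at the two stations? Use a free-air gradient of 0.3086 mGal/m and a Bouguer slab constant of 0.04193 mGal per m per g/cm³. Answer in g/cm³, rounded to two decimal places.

1.83

Δg_obs = 982809.29 − 982949.04 = -139.75 mGal over Δh = 957.4 − 354.5 = 602.9 m
Equal Bouguer anomalies ⇒ Δg_obs + (0.3086 − 0.04193ρ)·Δh = 0
0.3086 − 0.04193ρ = −Δg_obs/Δh = 0.23180
ρ = (0.3086 − 0.23180) / 0.04193 = 1.83 g/cm³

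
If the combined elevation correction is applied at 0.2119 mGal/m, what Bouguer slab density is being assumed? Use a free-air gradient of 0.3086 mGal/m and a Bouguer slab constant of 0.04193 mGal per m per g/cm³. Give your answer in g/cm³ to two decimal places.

0.2119 = 0.3086 − 0.04193 × ρ
ρ = (0.3086 − 0.2119) / 0.04193 = 2.31 g/cm³

2.31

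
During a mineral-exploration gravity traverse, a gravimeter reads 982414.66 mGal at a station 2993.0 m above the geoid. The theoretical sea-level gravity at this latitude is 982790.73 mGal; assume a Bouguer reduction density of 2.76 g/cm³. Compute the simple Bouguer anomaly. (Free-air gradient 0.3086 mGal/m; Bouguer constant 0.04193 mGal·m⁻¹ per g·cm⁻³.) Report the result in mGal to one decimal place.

201.2

Free-air correction = 0.3086 × 2993.0 = 923.64 mGal
Free-air anomaly = 982414.66 − 982790.73 + (923.64) = 547.57 mGal
Bouguer slab correction = 0.04193 × 2.76 × 2993.0 = 346.37 mGal
Simple Bouguer anomaly = 547.57 − (346.37) = 201.20 mGal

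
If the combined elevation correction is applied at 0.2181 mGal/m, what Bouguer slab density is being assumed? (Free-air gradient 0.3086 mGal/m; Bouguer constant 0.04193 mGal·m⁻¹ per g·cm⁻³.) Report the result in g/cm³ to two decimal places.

0.2181 = 0.3086 − 0.04193 × ρ
ρ = (0.3086 − 0.2181) / 0.04193 = 2.16 g/cm³

2.16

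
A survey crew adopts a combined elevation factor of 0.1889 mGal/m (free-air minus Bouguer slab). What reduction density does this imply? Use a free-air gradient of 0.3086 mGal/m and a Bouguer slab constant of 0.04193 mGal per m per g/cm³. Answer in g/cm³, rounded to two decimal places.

0.1889 = 0.3086 − 0.04193 × ρ
ρ = (0.3086 − 0.1889) / 0.04193 = 2.85 g/cm³

2.85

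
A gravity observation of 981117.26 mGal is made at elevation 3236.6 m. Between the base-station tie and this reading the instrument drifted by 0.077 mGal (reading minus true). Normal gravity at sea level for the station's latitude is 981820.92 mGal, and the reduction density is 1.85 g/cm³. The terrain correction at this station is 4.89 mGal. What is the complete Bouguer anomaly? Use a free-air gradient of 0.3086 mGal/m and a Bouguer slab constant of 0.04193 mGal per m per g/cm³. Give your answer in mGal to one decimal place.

Drift-corrected reading = 981117.26 − (0.077) = 981117.183 mGal
Free-air correction = 0.3086 × 3236.6 = 998.81 mGal
Free-air anomaly = 981117.183 − 981820.92 + (998.81) = 295.073 mGal
Bouguer slab correction = 0.04193 × 1.85 × 3236.6 = 251.06 mGal
Simple Bouguer anomaly = 295.073 − (251.06) = 44.013 mGal
Complete Bouguer anomaly = 44.013 + 4.89 = 48.903 mGal

48.9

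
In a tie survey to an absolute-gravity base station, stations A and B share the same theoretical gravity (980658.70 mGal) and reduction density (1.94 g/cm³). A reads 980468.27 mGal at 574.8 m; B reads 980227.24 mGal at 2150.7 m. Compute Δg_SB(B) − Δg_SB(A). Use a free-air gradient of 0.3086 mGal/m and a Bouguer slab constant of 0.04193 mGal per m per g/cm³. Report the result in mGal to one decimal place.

Δg_SB(A) = 980468.27 − 980658.70 + 0.3086×574.8 − 0.04193×1.94×574.8 = -59.80 mGal
Δg_SB(B) = 980227.24 − 980658.70 + 0.3086×2150.7 − 0.04193×1.94×2150.7 = 57.30 mGal
Difference = 57.30 − (-59.80) = 117.10 mGal

117.1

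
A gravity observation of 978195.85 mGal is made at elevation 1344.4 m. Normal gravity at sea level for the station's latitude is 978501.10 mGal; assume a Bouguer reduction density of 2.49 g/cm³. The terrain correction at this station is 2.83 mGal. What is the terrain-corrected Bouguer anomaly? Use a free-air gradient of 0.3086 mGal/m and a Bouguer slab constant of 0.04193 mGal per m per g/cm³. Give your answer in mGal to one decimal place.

-27.9

Free-air correction = 0.3086 × 1344.4 = 414.88 mGal
Free-air anomaly = 978195.85 − 978501.10 + (414.88) = 109.63 mGal
Bouguer slab correction = 0.04193 × 2.49 × 1344.4 = 140.36 mGal
Simple Bouguer anomaly = 109.63 − (140.36) = -30.73 mGal
Complete Bouguer anomaly = -30.73 + 2.83 = -27.90 mGal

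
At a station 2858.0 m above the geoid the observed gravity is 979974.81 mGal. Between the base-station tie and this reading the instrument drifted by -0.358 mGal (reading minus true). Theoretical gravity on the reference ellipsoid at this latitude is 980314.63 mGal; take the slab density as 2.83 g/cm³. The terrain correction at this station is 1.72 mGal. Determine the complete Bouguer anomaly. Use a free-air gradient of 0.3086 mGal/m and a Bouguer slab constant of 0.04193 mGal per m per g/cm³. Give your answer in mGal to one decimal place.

Drift-corrected reading = 979974.81 − (-0.358) = 979975.168 mGal
Free-air correction = 0.3086 × 2858.0 = 881.98 mGal
Free-air anomaly = 979975.168 − 980314.63 + (881.98) = 542.518 mGal
Bouguer slab correction = 0.04193 × 2.83 × 2858.0 = 339.14 mGal
Simple Bouguer anomaly = 542.518 − (339.14) = 203.378 mGal
Complete Bouguer anomaly = 203.378 + 1.72 = 205.098 mGal

205.1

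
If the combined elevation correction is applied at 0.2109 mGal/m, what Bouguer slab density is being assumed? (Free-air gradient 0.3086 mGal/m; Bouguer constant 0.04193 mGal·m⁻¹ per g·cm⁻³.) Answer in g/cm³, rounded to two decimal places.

2.33

0.2109 = 0.3086 − 0.04193 × ρ
ρ = (0.3086 − 0.2109) / 0.04193 = 2.33 g/cm³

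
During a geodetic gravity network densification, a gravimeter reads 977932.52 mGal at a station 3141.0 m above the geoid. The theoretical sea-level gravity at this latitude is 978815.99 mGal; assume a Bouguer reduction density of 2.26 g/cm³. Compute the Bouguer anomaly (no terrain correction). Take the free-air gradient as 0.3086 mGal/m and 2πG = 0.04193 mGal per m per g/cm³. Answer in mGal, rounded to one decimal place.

-211.8

Free-air correction = 0.3086 × 3141.0 = 969.31 mGal
Free-air anomaly = 977932.52 − 978815.99 + (969.31) = 85.84 mGal
Bouguer slab correction = 0.04193 × 2.26 × 3141.0 = 297.65 mGal
Simple Bouguer anomaly = 85.84 − (297.65) = -211.81 mGal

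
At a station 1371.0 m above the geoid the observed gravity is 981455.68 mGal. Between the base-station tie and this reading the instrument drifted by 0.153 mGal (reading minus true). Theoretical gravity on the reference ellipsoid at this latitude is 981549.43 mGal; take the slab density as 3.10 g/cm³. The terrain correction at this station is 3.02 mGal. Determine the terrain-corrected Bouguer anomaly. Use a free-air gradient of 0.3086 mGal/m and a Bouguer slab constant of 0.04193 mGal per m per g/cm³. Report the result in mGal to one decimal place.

154.0

Drift-corrected reading = 981455.68 − (0.153) = 981455.527 mGal
Free-air correction = 0.3086 × 1371.0 = 423.09 mGal
Free-air anomaly = 981455.527 − 981549.43 + (423.09) = 329.187 mGal
Bouguer slab correction = 0.04193 × 3.10 × 1371.0 = 178.21 mGal
Simple Bouguer anomaly = 329.187 − (178.21) = 150.977 mGal
Complete Bouguer anomaly = 150.977 + 3.02 = 153.997 mGal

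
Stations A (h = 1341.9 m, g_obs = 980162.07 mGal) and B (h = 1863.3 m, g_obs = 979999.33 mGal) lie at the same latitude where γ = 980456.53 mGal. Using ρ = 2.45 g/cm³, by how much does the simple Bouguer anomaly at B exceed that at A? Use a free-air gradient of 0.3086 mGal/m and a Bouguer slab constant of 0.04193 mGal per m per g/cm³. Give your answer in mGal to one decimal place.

-55.4

Δg_SB(A) = 980162.07 − 980456.53 + 0.3086×1341.9 − 0.04193×2.45×1341.9 = -18.20 mGal
Δg_SB(B) = 979999.33 − 980456.53 + 0.3086×1863.3 − 0.04193×2.45×1863.3 = -73.60 mGal
Difference = -73.60 − (-18.20) = -55.40 mGal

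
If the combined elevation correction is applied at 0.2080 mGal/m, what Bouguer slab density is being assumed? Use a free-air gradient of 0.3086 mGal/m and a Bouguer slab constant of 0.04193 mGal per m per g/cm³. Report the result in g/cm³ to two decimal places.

0.2080 = 0.3086 − 0.04193 × ρ
ρ = (0.3086 − 0.2080) / 0.04193 = 2.40 g/cm³

2.40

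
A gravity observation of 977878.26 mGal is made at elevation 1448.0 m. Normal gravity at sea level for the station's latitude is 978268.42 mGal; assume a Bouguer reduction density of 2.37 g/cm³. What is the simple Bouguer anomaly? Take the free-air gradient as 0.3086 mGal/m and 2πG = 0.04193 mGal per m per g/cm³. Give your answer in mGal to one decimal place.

-87.2

Free-air correction = 0.3086 × 1448.0 = 446.85 mGal
Free-air anomaly = 977878.26 − 978268.42 + (446.85) = 56.69 mGal
Bouguer slab correction = 0.04193 × 2.37 × 1448.0 = 143.89 mGal
Simple Bouguer anomaly = 56.69 − (143.89) = -87.20 mGal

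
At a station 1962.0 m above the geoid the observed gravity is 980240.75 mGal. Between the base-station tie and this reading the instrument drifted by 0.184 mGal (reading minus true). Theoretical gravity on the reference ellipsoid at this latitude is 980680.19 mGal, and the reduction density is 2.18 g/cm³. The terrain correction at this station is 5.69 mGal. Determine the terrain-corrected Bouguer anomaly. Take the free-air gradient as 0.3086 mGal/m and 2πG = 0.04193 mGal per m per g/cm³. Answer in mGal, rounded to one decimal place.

Drift-corrected reading = 980240.75 − (0.184) = 980240.566 mGal
Free-air correction = 0.3086 × 1962.0 = 605.47 mGal
Free-air anomaly = 980240.566 − 980680.19 + (605.47) = 165.846 mGal
Bouguer slab correction = 0.04193 × 2.18 × 1962.0 = 179.34 mGal
Simple Bouguer anomaly = 165.846 − (179.34) = -13.494 mGal
Complete Bouguer anomaly = -13.494 + 5.69 = -7.804 mGal

-7.8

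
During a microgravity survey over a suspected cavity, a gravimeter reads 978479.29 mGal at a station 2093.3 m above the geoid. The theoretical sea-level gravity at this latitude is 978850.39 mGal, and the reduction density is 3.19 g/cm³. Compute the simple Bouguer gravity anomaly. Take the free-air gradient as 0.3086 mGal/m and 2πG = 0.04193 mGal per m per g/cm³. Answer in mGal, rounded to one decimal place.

Free-air correction = 0.3086 × 2093.3 = 645.99 mGal
Free-air anomaly = 978479.29 − 978850.39 + (645.99) = 274.89 mGal
Bouguer slab correction = 0.04193 × 3.19 × 2093.3 = 279.99 mGal
Simple Bouguer anomaly = 274.89 − (279.99) = -5.10 mGal

-5.1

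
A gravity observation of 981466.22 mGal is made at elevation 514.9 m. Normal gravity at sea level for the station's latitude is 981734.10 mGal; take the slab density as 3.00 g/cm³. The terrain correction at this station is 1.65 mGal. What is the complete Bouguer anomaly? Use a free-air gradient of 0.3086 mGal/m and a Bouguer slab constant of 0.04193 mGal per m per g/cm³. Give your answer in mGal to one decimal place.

-172.1

Free-air correction = 0.3086 × 514.9 = 158.90 mGal
Free-air anomaly = 981466.22 − 981734.10 + (158.90) = -108.98 mGal
Bouguer slab correction = 0.04193 × 3.00 × 514.9 = 64.77 mGal
Simple Bouguer anomaly = -108.98 − (64.77) = -173.75 mGal
Complete Bouguer anomaly = -173.75 + 1.65 = -172.10 mGal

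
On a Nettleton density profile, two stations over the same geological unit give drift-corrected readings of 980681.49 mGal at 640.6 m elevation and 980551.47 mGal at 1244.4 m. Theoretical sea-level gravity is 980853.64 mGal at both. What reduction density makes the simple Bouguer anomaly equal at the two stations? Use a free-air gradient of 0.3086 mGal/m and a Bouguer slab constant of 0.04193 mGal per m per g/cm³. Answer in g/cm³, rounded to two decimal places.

2.22

Δg_obs = 980551.47 − 980681.49 = -130.02 mGal over Δh = 1244.4 − 640.6 = 603.8 m
Equal Bouguer anomalies ⇒ Δg_obs + (0.3086 − 0.04193ρ)·Δh = 0
0.3086 − 0.04193ρ = −Δg_obs/Δh = 0.21534
ρ = (0.3086 − 0.21534) / 0.04193 = 2.22 g/cm³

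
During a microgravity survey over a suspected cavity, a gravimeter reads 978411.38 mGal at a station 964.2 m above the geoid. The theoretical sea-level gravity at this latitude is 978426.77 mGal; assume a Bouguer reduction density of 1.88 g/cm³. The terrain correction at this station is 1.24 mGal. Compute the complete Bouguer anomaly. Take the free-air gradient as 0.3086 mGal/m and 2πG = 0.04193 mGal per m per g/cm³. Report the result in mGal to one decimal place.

Free-air correction = 0.3086 × 964.2 = 297.55 mGal
Free-air anomaly = 978411.38 − 978426.77 + (297.55) = 282.16 mGal
Bouguer slab correction = 0.04193 × 1.88 × 964.2 = 76.01 mGal
Simple Bouguer anomaly = 282.16 − (76.01) = 206.15 mGal
Complete Bouguer anomaly = 206.15 + 1.24 = 207.39 mGal

207.4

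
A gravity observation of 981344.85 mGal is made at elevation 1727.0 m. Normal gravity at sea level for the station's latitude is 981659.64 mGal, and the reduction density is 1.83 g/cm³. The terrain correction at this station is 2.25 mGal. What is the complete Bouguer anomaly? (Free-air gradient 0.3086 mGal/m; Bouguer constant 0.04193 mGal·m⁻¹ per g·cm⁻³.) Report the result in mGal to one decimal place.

87.9

Free-air correction = 0.3086 × 1727.0 = 532.95 mGal
Free-air anomaly = 981344.85 − 981659.64 + (532.95) = 218.16 mGal
Bouguer slab correction = 0.04193 × 1.83 × 1727.0 = 132.52 mGal
Simple Bouguer anomaly = 218.16 − (132.52) = 85.64 mGal
Complete Bouguer anomaly = 85.64 + 2.25 = 87.89 mGal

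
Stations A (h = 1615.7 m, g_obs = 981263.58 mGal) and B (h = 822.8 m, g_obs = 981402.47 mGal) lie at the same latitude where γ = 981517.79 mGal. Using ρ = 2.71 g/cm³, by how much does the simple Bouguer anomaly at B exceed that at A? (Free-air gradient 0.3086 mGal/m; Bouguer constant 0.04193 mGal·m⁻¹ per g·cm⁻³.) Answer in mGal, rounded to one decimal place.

Δg_SB(A) = 981263.58 − 981517.79 + 0.3086×1615.7 − 0.04193×2.71×1615.7 = 60.80 mGal
Δg_SB(B) = 981402.47 − 981517.79 + 0.3086×822.8 − 0.04193×2.71×822.8 = 45.10 mGal
Difference = 45.10 − (60.80) = -15.70 mGal

-15.7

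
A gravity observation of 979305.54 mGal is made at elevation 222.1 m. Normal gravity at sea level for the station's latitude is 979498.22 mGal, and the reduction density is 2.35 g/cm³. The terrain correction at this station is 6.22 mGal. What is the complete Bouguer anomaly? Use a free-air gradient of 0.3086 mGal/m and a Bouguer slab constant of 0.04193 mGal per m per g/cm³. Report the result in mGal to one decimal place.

Free-air correction = 0.3086 × 222.1 = 68.54 mGal
Free-air anomaly = 979305.54 − 979498.22 + (68.54) = -124.14 mGal
Bouguer slab correction = 0.04193 × 2.35 × 222.1 = 21.88 mGal
Simple Bouguer anomaly = -124.14 − (21.88) = -146.02 mGal
Complete Bouguer anomaly = -146.02 + 6.22 = -139.80 mGal

-139.8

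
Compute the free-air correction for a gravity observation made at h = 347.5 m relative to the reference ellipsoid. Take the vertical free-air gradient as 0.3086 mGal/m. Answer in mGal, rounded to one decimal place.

107.2

Free-air correction = 0.3086 × 347.5 = 107.2 mGal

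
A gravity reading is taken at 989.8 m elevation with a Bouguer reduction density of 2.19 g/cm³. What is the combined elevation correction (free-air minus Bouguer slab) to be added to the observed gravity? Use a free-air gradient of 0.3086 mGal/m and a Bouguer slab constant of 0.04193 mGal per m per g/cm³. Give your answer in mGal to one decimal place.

Combined gradient = 0.3086 − 0.04193 × 2.19 = 0.2167733 mGal/m
Combined elevation correction = 0.2167733 × 989.8 = 214.6 mGal

214.6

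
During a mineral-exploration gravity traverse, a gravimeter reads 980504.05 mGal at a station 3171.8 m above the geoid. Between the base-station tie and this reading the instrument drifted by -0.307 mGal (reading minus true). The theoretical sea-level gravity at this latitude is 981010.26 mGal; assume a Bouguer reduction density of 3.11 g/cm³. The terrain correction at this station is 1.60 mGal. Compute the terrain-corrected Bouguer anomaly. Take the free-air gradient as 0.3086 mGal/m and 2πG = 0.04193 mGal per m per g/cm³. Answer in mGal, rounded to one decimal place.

Drift-corrected reading = 980504.05 − (-0.307) = 980504.357 mGal
Free-air correction = 0.3086 × 3171.8 = 978.82 mGal
Free-air anomaly = 980504.357 − 981010.26 + (978.82) = 472.917 mGal
Bouguer slab correction = 0.04193 × 3.11 × 3171.8 = 413.61 mGal
Simple Bouguer anomaly = 472.917 − (413.61) = 59.307 mGal
Complete Bouguer anomaly = 59.307 + 1.60 = 60.907 mGal

60.9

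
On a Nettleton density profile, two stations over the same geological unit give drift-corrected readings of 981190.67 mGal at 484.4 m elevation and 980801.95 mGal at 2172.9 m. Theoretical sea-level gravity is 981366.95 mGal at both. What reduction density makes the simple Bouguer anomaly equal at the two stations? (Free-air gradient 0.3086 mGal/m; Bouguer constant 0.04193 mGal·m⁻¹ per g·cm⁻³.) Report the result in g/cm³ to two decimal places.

1.87

Δg_obs = 980801.95 − 981190.67 = -388.72 mGal over Δh = 2172.9 − 484.4 = 1688.5 m
Equal Bouguer anomalies ⇒ Δg_obs + (0.3086 − 0.04193ρ)·Δh = 0
0.3086 − 0.04193ρ = −Δg_obs/Δh = 0.23022
ρ = (0.3086 − 0.23022) / 0.04193 = 1.87 g/cm³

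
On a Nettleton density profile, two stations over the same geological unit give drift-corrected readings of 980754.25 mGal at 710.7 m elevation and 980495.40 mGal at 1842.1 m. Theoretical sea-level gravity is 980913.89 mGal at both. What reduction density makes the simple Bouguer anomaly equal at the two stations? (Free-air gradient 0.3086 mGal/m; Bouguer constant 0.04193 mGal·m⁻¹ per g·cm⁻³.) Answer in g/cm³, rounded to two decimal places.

Δg_obs = 980495.40 − 980754.25 = -258.85 mGal over Δh = 1842.1 − 710.7 = 1131.4 m
Equal Bouguer anomalies ⇒ Δg_obs + (0.3086 − 0.04193ρ)·Δh = 0
0.3086 − 0.04193ρ = −Δg_obs/Δh = 0.22879
ρ = (0.3086 − 0.22879) / 0.04193 = 1.90 g/cm³

1.90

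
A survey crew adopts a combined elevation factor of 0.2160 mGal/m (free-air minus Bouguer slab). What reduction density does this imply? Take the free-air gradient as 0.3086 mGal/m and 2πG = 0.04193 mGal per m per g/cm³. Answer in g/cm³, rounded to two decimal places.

2.21

0.2160 = 0.3086 − 0.04193 × ρ
ρ = (0.3086 − 0.2160) / 0.04193 = 2.21 g/cm³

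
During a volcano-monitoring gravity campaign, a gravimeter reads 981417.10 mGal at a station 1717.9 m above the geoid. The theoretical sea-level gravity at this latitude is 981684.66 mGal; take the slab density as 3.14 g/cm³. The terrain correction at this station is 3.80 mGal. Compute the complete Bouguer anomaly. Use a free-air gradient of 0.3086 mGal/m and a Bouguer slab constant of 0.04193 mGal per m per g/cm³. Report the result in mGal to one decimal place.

Free-air correction = 0.3086 × 1717.9 = 530.14 mGal
Free-air anomaly = 981417.10 − 981684.66 + (530.14) = 262.58 mGal
Bouguer slab correction = 0.04193 × 3.14 × 1717.9 = 226.18 mGal
Simple Bouguer anomaly = 262.58 − (226.18) = 36.40 mGal
Complete Bouguer anomaly = 36.40 + 3.80 = 40.20 mGal

40.2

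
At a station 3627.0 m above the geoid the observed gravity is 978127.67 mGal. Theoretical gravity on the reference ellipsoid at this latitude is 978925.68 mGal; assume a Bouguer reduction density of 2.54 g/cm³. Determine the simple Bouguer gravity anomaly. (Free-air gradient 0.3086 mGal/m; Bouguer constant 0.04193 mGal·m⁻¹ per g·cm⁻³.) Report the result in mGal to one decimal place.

Free-air correction = 0.3086 × 3627.0 = 1119.29 mGal
Free-air anomaly = 978127.67 − 978925.68 + (1119.29) = 321.28 mGal
Bouguer slab correction = 0.04193 × 2.54 × 3627.0 = 386.28 mGal
Simple Bouguer anomaly = 321.28 − (386.28) = -65.00 mGal

-65.0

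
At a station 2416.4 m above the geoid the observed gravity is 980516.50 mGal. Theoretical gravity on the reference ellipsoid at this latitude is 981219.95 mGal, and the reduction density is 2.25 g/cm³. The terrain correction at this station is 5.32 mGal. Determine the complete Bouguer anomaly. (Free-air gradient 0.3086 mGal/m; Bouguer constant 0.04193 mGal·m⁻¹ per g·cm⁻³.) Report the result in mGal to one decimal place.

-180.4

Free-air correction = 0.3086 × 2416.4 = 745.70 mGal
Free-air anomaly = 980516.50 − 981219.95 + (745.70) = 42.25 mGal
Bouguer slab correction = 0.04193 × 2.25 × 2416.4 = 227.97 mGal
Simple Bouguer anomaly = 42.25 − (227.97) = -185.72 mGal
Complete Bouguer anomaly = -185.72 + 5.32 = -180.40 mGal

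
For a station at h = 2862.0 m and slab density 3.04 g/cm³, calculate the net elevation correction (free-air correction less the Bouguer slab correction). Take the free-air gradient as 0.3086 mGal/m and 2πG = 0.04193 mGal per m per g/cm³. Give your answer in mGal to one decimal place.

518.4

Combined gradient = 0.3086 − 0.04193 × 3.04 = 0.1811328 mGal/m
Combined elevation correction = 0.1811328 × 2862.0 = 518.4 mGal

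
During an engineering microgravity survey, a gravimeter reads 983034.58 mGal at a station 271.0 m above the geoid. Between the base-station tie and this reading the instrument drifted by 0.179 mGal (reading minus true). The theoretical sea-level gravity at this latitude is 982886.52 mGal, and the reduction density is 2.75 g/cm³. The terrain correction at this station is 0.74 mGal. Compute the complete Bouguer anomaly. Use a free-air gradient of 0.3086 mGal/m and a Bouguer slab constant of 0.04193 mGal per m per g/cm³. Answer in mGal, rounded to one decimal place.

201.0

Drift-corrected reading = 983034.58 − (0.179) = 983034.401 mGal
Free-air correction = 0.3086 × 271.0 = 83.63 mGal
Free-air anomaly = 983034.401 − 982886.52 + (83.63) = 231.511 mGal
Bouguer slab correction = 0.04193 × 2.75 × 271.0 = 31.25 mGal
Simple Bouguer anomaly = 231.511 − (31.25) = 200.261 mGal
Complete Bouguer anomaly = 200.261 + 0.74 = 201.001 mGal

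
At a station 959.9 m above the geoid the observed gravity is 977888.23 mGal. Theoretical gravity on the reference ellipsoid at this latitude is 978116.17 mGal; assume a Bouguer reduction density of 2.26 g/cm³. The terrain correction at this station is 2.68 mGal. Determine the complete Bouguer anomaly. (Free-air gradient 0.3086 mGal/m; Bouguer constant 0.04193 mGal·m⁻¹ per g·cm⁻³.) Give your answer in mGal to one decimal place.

-20.0

Free-air correction = 0.3086 × 959.9 = 296.23 mGal
Free-air anomaly = 977888.23 − 978116.17 + (296.23) = 68.29 mGal
Bouguer slab correction = 0.04193 × 2.26 × 959.9 = 90.96 mGal
Simple Bouguer anomaly = 68.29 − (90.96) = -22.67 mGal
Complete Bouguer anomaly = -22.67 + 2.68 = -19.99 mGal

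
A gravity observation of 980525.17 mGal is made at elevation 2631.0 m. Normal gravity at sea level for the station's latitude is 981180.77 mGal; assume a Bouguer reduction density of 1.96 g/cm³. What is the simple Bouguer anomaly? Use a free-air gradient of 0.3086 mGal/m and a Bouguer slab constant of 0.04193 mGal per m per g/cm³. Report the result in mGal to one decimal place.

Free-air correction = 0.3086 × 2631.0 = 811.93 mGal
Free-air anomaly = 980525.17 − 981180.77 + (811.93) = 156.33 mGal
Bouguer slab correction = 0.04193 × 1.96 × 2631.0 = 216.22 mGal
Simple Bouguer anomaly = 156.33 − (216.22) = -59.89 mGal

-59.9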